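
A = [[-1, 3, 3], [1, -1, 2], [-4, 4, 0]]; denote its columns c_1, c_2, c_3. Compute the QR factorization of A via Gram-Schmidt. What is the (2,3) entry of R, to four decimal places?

r_{23} = 3.0298

e_1 = c_1/‖c_1‖ = (-1, 1, -4)/4.2426 = (-0.2357, 0.2357, -0.9428).
r_{12} = e_1·c_2 = -4.7140.
u_2 = c_2 + 4.7140·e_1 = (1.8889, 0.1111, -0.4444).
‖u_2‖ = 1.9437, so e_2 = (0.9718, 0.0572, -0.2287).
r_{23} = e_2·c_3 = 3.0298.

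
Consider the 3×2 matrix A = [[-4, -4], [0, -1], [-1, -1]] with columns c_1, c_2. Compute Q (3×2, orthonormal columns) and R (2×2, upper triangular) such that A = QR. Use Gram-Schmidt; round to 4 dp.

Q = [[-0.9701, 0.0000], [0.0000, -1.0000], [-0.2425, 0.0000]], R = [[4.1231, 4.1231], [0.0000, 1.0000]]

q_1 = c_1/‖c_1‖ = (-4, 0, -1)/4.1231 = (-0.9701, 0.0000, -0.2425).
r_{12} = q_1·c_2 = 4.1231.
u_2 = c_2 − 4.1231·q_1 = (0.0000, -1.0000, 0.0000).
‖u_2‖ = 1.0000, so q_2 = (0.0000, -1.0000, 0.0000).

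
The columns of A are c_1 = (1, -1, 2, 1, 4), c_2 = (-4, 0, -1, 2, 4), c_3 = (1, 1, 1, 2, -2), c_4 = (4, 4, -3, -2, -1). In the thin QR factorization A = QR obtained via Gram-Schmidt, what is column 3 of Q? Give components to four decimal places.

q_3 = (0.0531, 0.3189, 0.3003, 0.8473, -0.2955)

c_1 = (1, -1, 2, 1, 4); ‖c_1‖ = 4.7958, so q_1 = (0.2085, -0.2085, 0.4170, 0.2085, 0.8341).
q_1·c_2 = 0.2085·(-4) + (-0.2085)·0 + 0.4170·(-1) + 0.2085·2 + 0.8341·4 = 2.5022.
u_2 = c_2 − 2.5022·q_1 = (-4.5217, 0.5217, -2.0435, 1.4783, 1.9130).
‖u_2‖ = 5.5443, so q_2 = (-0.8156, 0.0941, -0.3686, 0.2666, 0.3450).
q_1·c_3 = 0.2085·1 + (-0.2085)·1 + 0.4170·1 + 0.2085·2 + 0.8341·(-2) = -0.8341; q_2·c_3 = (-0.8156)·1 + 0.0941·1 + (-0.3686)·1 + 0.2666·2 + 0.3450·(-2) = -1.2469.
u_3 = c_3 + 0.8341·q_1 + 1.2469·q_2 = (0.1570, 0.9434, 0.8883, 2.5064, -0.8741).
‖u_3‖ = 2.9580, so q_3 = (0.0531, 0.3189, 0.3003, 0.8473, -0.2955).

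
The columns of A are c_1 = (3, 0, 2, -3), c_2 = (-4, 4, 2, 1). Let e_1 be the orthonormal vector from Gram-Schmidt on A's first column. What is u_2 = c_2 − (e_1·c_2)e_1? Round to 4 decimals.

c_1 = (3, 0, 2, -3); ‖c_1‖ = 4.6904, so e_1 = (0.6396, 0.0000, 0.4264, -0.6396).
e_1·c_2 = 0.6396·(-4) + 0.0000·4 + 0.4264·2 + (-0.6396)·1 = -2.3452.
u_2 = c_2 + 2.3452·e_1 = (-2.5000, 4.0000, 3.0000, -0.5000).

u_2 = (-2.5000, 4.0000, 3.0000, -0.5000)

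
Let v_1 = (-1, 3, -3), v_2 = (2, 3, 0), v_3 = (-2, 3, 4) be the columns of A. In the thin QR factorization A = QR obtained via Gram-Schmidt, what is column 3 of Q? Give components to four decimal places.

e_3 = (-0.6396, 0.4264, 0.6396)

e_1 = v_1/‖v_1‖ = (-1, 3, -3)/4.3589 = (-0.2294, 0.6882, -0.6882).
r_{12} = e_1·v_2 = 1.6059.
u_2 = v_2 − 1.6059·e_1 = (2.3684, 1.8947, 1.1053).
‖u_2‖ = 3.2282, so e_2 = (0.7337, 0.5869, 0.3424).
r_{13} = e_1·v_3 = -0.2294; r_{23} = e_2·v_3 = 1.6630.
u_3 = v_3 + 0.2294·e_1 − 1.6630·e_2 = (-3.2727, 2.1818, 3.2727).
‖u_3‖ = 5.1168, so e_3 = (-0.6396, 0.4264, 0.6396).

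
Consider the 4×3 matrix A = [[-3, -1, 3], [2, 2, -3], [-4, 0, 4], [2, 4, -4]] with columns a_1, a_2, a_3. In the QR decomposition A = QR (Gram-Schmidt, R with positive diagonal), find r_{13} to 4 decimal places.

r_{13} = -6.7890

q_1 = a_1/‖a_1‖ = (-3, 2, -4, 2)/5.7446 = (-0.5222, 0.3482, -0.6963, 0.3482).
r_{13} = q_1·a_3 = -6.7890.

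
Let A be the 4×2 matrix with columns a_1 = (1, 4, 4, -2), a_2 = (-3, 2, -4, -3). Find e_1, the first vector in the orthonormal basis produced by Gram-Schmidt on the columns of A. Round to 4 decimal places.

e_1 = a_1/‖a_1‖ = (1, 4, 4, -2)/6.0828 = (0.1644, 0.6576, 0.6576, -0.3288).

e_1 = (0.1644, 0.6576, 0.6576, -0.3288)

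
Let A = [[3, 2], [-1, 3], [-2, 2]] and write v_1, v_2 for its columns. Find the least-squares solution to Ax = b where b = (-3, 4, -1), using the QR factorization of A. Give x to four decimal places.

x = (-0.7722, 0.1899)

v_1 = (3, -1, -2); ‖v_1‖ = 3.7417, so e_1 = (0.8018, -0.2673, -0.5345).
e_1·v_2 = 0.8018·2 + (-0.2673)·3 + (-0.5345)·2 = -0.2673.
u_2 = v_2 + 0.2673·e_1 = (2.2143, 2.9286, 1.8571).
‖u_2‖ = 4.1144, so e_2 = (0.5382, 0.7118, 0.4514).
Qᵀb = (-2.9399, 0.7812).
Back-substitute: x_2 = 0.7812/4.1144 = 0.1899.
x_1 = (-2.9399 + 0.2673·0.1899)/3.7417 = -0.7722.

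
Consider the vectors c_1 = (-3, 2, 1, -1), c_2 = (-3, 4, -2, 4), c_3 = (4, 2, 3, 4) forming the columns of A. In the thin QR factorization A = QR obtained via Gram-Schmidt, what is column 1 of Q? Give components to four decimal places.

q_1 = (-0.7746, 0.5164, 0.2582, -0.2582)

c_1 = (-3, 2, 1, -1); ‖c_1‖ = 3.8730, so q_1 = (-0.7746, 0.5164, 0.2582, -0.2582).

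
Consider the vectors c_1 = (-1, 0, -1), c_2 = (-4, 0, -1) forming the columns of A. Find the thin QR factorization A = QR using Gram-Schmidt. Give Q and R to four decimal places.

q_1 = c_1/‖c_1‖ = (-1, 0, -1)/1.4142 = (-0.7071, 0.0000, -0.7071).
r_{12} = q_1·c_2 = 3.5355.
u_2 = c_2 − 3.5355·q_1 = (-1.5000, 0.0000, 1.5000).
‖u_2‖ = 2.1213, so q_2 = (-0.7071, 0.0000, 0.7071).

Q = [[-0.7071, -0.7071], [0.0000, 0.0000], [-0.7071, 0.7071]], R = [[1.4142, 3.5355], [0.0000, 2.1213]]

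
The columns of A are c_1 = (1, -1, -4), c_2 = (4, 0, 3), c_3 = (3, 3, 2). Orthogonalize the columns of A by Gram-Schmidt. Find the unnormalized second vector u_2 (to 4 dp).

c_1 = (1, -1, -4); ‖c_1‖ = 4.2426, so e_1 = (0.2357, -0.2357, -0.9428).
e_1·c_2 = 0.2357·4 + (-0.2357)·0 + (-0.9428)·3 = -1.8856.
u_2 = c_2 + 1.8856·e_1 = (4.4444, -0.4444, 1.2222).

u_2 = (4.4444, -0.4444, 1.2222)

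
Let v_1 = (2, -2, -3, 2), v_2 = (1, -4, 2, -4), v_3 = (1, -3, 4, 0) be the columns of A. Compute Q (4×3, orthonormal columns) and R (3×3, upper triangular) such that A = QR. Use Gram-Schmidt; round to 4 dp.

Q = [[0.4364, 0.2294, 0.1633], [-0.4364, -0.7278, -0.2503], [-0.6547, 0.2373, 0.7047], [0.4364, -0.6012, 0.6435]], R = [[4.5826, -0.8729, -0.8729], [0.0000, 6.0198, 3.3619], [0.0000, 0.0000, 3.7330]]

v_1 = (2, -2, -3, 2); ‖v_1‖ = 4.5826, so e_1 = (0.4364, -0.4364, -0.6547, 0.4364).
e_1·v_2 = 0.4364·1 + (-0.4364)·(-4) + (-0.6547)·2 + 0.4364·(-4) = -0.8729.
u_2 = v_2 + 0.8729·e_1 = (1.3810, -4.3810, 1.4286, -3.6190).
‖u_2‖ = 6.0198, so e_2 = (0.2294, -0.7278, 0.2373, -0.6012).
e_1·v_3 = 0.4364·1 + (-0.4364)·(-3) + (-0.6547)·4 + 0.4364·0 = -0.8729; e_2·v_3 = 0.2294·1 + (-0.7278)·(-3) + 0.2373·4 + (-0.6012)·0 = 3.3619.
u_3 = v_3 + 0.8729·e_1 − 3.3619·e_2 = (0.6097, -0.9343, 2.6307, 2.4021).
‖u_3‖ = 3.7330, so e_3 = (0.1633, -0.2503, 0.7047, 0.6435).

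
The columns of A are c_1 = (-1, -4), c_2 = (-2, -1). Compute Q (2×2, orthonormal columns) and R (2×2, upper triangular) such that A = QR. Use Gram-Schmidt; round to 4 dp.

e_1 = c_1/‖c_1‖ = (-1, -4)/4.1231 = (-0.2425, -0.9701).
r_{12} = e_1·c_2 = 1.4552.
u_2 = c_2 − 1.4552·e_1 = (-1.6471, 0.4118).
‖u_2‖ = 1.6977, so e_2 = (-0.9701, 0.2425).

Q = [[-0.2425, -0.9701], [-0.9701, 0.2425]], R = [[4.1231, 1.4552], [0.0000, 1.6977]]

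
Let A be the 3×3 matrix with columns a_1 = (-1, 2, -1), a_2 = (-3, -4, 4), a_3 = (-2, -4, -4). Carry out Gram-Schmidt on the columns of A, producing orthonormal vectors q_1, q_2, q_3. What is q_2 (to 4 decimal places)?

q_2 = (-0.8581, -0.1907, 0.4767)

a_1 = (-1, 2, -1); ‖a_1‖ = 2.4495, so q_1 = (-0.4082, 0.8165, -0.4082).
q_1·a_2 = (-0.4082)·(-3) + 0.8165·(-4) + (-0.4082)·4 = -3.6742.
u_2 = a_2 + 3.6742·q_1 = (-4.5000, -1.0000, 2.5000).
‖u_2‖ = 5.2440, so q_2 = (-0.8581, -0.1907, 0.4767).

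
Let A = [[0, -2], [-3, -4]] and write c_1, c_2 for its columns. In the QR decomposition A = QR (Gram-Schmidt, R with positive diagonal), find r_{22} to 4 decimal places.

r_{22} = 2.0000

c_1 = (0, -3); ‖c_1‖ = 3.0000, so q_1 = (0.0000, -1.0000).
q_1·c_2 = 0.0000·(-2) + (-1.0000)·(-4) = 4.0000.
u_2 = c_2 − 4.0000·q_1 = (-2.0000, 0.0000).
r_{22} = ‖u_2‖ = 2.0000.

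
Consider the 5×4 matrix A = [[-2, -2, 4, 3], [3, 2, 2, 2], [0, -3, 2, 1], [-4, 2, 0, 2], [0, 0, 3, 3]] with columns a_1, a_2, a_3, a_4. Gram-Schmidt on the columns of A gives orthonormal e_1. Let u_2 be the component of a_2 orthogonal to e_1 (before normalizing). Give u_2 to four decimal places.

u_2 = (-1.8621, 1.7931, -3.0000, 2.2759, 0.0000)

a_1 = (-2, 3, 0, -4, 0); ‖a_1‖ = 5.3852, so e_1 = (-0.3714, 0.5571, 0.0000, -0.7428, 0.0000).
e_1·a_2 = (-0.3714)·(-2) + 0.5571·2 + 0.0000·(-3) + (-0.7428)·2 + 0.0000·0 = 0.3714.
u_2 = a_2 − 0.3714·e_1 = (-1.8621, 1.7931, -3.0000, 2.2759, 0.0000).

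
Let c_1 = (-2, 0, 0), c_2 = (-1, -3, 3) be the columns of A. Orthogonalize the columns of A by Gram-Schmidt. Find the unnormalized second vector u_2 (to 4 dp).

q_1 = c_1/‖c_1‖ = (-2, 0, 0)/2.0000 = (-1.0000, 0.0000, 0.0000).
r_{12} = q_1·c_2 = 1.0000.
u_2 = c_2 − 1.0000·q_1 = (0.0000, -3.0000, 3.0000).

u_2 = (0.0000, -3.0000, 3.0000)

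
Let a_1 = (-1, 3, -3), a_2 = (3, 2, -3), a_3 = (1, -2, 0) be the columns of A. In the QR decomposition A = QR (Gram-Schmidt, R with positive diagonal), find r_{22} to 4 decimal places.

r_{22} = 3.7975

a_1 = (-1, 3, -3); ‖a_1‖ = 4.3589, so e_1 = (-0.2294, 0.6882, -0.6882).
e_1·a_2 = (-0.2294)·3 + 0.6882·2 + (-0.6882)·(-3) = 2.7530.
u_2 = a_2 − 2.7530·e_1 = (3.6316, 0.1053, -1.1053).
r_{22} = ‖u_2‖ = 3.7975.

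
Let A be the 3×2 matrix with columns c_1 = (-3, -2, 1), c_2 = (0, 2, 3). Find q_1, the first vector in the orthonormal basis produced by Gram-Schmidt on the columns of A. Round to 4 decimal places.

q_1 = (-0.8018, -0.5345, 0.2673)

c_1 = (-3, -2, 1); ‖c_1‖ = 3.7417, so q_1 = (-0.8018, -0.5345, 0.2673).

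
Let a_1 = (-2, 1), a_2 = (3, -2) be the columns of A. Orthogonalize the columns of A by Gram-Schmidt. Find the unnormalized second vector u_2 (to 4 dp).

a_1 = (-2, 1); ‖a_1‖ = 2.2361, so q_1 = (-0.8944, 0.4472).
q_1·a_2 = (-0.8944)·3 + 0.4472·(-2) = -3.5777.
u_2 = a_2 + 3.5777·q_1 = (-0.2000, -0.4000).

u_2 = (-0.2000, -0.4000)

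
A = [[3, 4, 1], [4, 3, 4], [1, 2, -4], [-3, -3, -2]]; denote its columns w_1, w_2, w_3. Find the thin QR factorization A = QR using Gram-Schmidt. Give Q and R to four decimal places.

e_1 = w_1/‖w_1‖ = (3, 4, 1, -3)/5.9161 = (0.5071, 0.6761, 0.1690, -0.5071).
r_{12} = e_1·w_2 = 5.9161.
u_2 = w_2 − 5.9161·e_1 = (1.0000, -1.0000, 1.0000, 0.0000).
‖u_2‖ = 1.7321, so e_2 = (0.5774, -0.5774, 0.5774, 0.0000).
r_{13} = e_1·w_3 = 3.5496; r_{23} = e_2·w_3 = -4.0415.
u_3 = w_3 − 3.5496·e_1 + 4.0415·e_2 = (1.5333, -0.7333, -2.2667, -0.2000).
‖u_3‖ = 2.8402, so e_3 = (0.5399, -0.2582, -0.7981, -0.0704).

Q = [[0.5071, 0.5774, 0.5399], [0.6761, -0.5774, -0.2582], [0.1690, 0.5774, -0.7981], [-0.5071, 0.0000, -0.0704]], R = [[5.9161, 5.9161, 3.5496], [0.0000, 1.7321, -4.0415], [0.0000, 0.0000, 2.8402]]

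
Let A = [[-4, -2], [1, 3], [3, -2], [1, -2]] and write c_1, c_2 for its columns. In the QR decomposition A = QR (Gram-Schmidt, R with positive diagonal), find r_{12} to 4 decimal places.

c_1 = (-4, 1, 3, 1); ‖c_1‖ = 5.1962, so q_1 = (-0.7698, 0.1925, 0.5774, 0.1925).
r_{12} = q_1·c_2 = 0.5774.

r_{12} = 0.5774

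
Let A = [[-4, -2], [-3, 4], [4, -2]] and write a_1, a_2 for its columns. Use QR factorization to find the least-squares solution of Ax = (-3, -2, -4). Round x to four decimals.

x = (0.1429, 0.3214)

a_1 = (-4, -3, 4); ‖a_1‖ = 6.4031, so q_1 = (-0.6247, -0.4685, 0.6247).
q_1·a_2 = (-0.6247)·(-2) + (-0.4685)·4 + 0.6247·(-2) = -1.8741.
u_2 = a_2 + 1.8741·q_1 = (-3.1707, 3.1220, -0.8293).
‖u_2‖ = 4.5263, so q_2 = (-0.7005, 0.6897, -0.1832).
Qᵀb = (0.3123, 1.4549).
Back-substitute: x_2 = 1.4549/4.5263 = 0.3214.
x_1 = (0.3123 + 1.8741·0.3214)/6.4031 = 0.1429.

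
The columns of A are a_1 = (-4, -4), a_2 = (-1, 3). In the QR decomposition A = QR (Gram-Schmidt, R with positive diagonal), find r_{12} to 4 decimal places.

a_1 = (-4, -4); ‖a_1‖ = 5.6569, so q_1 = (-0.7071, -0.7071).
r_{12} = q_1·a_2 = -1.4142.

r_{12} = -1.4142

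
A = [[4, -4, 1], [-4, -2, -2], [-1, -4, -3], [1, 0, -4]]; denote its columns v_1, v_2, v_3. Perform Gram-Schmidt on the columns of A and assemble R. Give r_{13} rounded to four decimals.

r_{13} = 1.8865

v_1 = (4, -4, -1, 1); ‖v_1‖ = 5.8310, so e_1 = (0.6860, -0.6860, -0.1715, 0.1715).
r_{13} = e_1·v_3 = 1.8865.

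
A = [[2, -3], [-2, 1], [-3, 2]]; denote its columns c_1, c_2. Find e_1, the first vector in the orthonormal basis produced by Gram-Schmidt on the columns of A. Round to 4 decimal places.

e_1 = (0.4851, -0.4851, -0.7276)

c_1 = (2, -2, -3); ‖c_1‖ = 4.1231, so e_1 = (0.4851, -0.4851, -0.7276).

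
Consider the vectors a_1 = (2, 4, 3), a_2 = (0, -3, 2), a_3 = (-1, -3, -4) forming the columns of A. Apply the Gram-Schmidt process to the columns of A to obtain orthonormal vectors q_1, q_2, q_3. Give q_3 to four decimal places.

a_1 = (2, 4, 3); ‖a_1‖ = 5.3852, so q_1 = (0.3714, 0.7428, 0.5571).
q_1·a_2 = 0.3714·0 + 0.7428·(-3) + 0.5571·2 = -1.1142.
u_2 = a_2 + 1.1142·q_1 = (0.4138, -2.1724, 2.6207).
‖u_2‖ = 3.4291, so q_2 = (0.1207, -0.6335, 0.7643).
q_1·a_3 = 0.3714·(-1) + 0.7428·(-3) + 0.5571·(-4) = -4.8281; q_2·a_3 = 0.1207·(-1) + (-0.6335)·(-3) + 0.7643·(-4) = -1.2771.
u_3 = a_3 + 4.8281·q_1 + 1.2771·q_2 = (0.9472, -0.2229, -0.3343).
‖u_3‖ = 1.0289, so q_3 = (0.9206, -0.2166, -0.3249).

q_3 = (0.9206, -0.2166, -0.3249)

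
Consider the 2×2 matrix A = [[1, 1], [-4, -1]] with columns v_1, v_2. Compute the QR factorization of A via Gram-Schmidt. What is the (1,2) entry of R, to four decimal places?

e_1 = v_1/‖v_1‖ = (1, -4)/4.1231 = (0.2425, -0.9701).
r_{12} = e_1·v_2 = 1.2127.

r_{12} = 1.2127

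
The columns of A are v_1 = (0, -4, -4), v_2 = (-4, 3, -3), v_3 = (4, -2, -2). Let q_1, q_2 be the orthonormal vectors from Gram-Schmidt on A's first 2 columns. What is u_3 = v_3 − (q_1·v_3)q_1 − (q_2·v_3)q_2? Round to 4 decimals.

q_1 = v_1/‖v_1‖ = (0, -4, -4)/5.6569 = (0.0000, -0.7071, -0.7071).
r_{12} = q_1·v_2 = 0.0000.
u_2 = v_2 + 0.0000·q_1 = (-4.0000, 3.0000, -3.0000).
‖u_2‖ = 5.8310, so q_2 = (-0.6860, 0.5145, -0.5145).
r_{13} = q_1·v_3 = 2.8284; r_{23} = q_2·v_3 = -2.7440.
u_3 = v_3 − 2.8284·q_1 + 2.7440·q_2 = (2.1176, 1.4118, -1.4118).

u_3 = (2.1176, 1.4118, -1.4118)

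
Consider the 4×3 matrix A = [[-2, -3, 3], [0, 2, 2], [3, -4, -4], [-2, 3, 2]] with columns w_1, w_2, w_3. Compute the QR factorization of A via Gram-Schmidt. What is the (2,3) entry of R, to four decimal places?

r_{23} = 0.2706

w_1 = (-2, 0, 3, -2); ‖w_1‖ = 4.1231, so q_1 = (-0.4851, 0.0000, 0.7276, -0.4851).
q_1·w_2 = (-0.4851)·(-3) + 0.0000·2 + 0.7276·(-4) + (-0.4851)·3 = -2.9104.
u_2 = w_2 + 2.9104·q_1 = (-4.4118, 2.0000, -1.8824, 1.5882).
‖u_2‖ = 5.4341, so q_2 = (-0.8119, 0.3680, -0.3464, 0.2923).
r_{23} = q_2·w_3 = 0.2706.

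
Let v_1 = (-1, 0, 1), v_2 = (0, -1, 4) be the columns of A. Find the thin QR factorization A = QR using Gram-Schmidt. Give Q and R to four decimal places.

Q = [[-0.7071, 0.6667], [0.0000, -0.3333], [0.7071, 0.6667]], R = [[1.4142, 2.8284], [0.0000, 3.0000]]

q_1 = v_1/‖v_1‖ = (-1, 0, 1)/1.4142 = (-0.7071, 0.0000, 0.7071).
r_{12} = q_1·v_2 = 2.8284.
u_2 = v_2 − 2.8284·q_1 = (2.0000, -1.0000, 2.0000).
‖u_2‖ = 3.0000, so q_2 = (0.6667, -0.3333, 0.6667).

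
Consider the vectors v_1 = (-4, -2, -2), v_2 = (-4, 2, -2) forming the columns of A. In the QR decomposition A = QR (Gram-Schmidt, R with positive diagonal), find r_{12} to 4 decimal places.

r_{12} = 3.2660

v_1 = (-4, -2, -2); ‖v_1‖ = 4.8990, so q_1 = (-0.8165, -0.4082, -0.4082).
r_{12} = q_1·v_2 = 3.2660.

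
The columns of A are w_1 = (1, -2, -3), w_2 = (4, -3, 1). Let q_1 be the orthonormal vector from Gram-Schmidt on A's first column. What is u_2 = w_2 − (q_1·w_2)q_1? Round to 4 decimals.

q_1 = w_1/‖w_1‖ = (1, -2, -3)/3.7417 = (0.2673, -0.5345, -0.8018).
r_{12} = q_1·w_2 = 1.8708.
u_2 = w_2 − 1.8708·q_1 = (3.5000, -2.0000, 2.5000).

u_2 = (3.5000, -2.0000, 2.5000)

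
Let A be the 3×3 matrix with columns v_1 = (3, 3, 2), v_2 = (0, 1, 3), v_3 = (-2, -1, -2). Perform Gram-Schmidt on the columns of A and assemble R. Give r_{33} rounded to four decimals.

e_1 = v_1/‖v_1‖ = (3, 3, 2)/4.6904 = (0.6396, 0.6396, 0.4264).
r_{12} = e_1·v_2 = 1.9188.
u_2 = v_2 − 1.9188·e_1 = (-1.2273, -0.2273, 2.1818).
‖u_2‖ = 2.5136, so e_2 = (-0.4883, -0.0904, 0.8680).
r_{13} = e_1·v_3 = -2.7716; r_{23} = e_2·v_3 = -0.6691.
u_3 = v_3 + 2.7716·e_1 + 0.6691·e_2 = (-0.5540, 0.7122, -0.2374).
r_{33} = ‖u_3‖ = 0.9330.

r_{33} = 0.9330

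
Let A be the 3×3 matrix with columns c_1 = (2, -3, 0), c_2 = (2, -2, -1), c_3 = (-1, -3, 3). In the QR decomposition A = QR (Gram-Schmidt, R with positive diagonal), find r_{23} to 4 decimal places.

c_1 = (2, -3, 0); ‖c_1‖ = 3.6056, so e_1 = (0.5547, -0.8321, 0.0000).
e_1·c_2 = 0.5547·2 + (-0.8321)·(-2) + 0.0000·(-1) = 2.7735.
u_2 = c_2 − 2.7735·e_1 = (0.4615, 0.3077, -1.0000).
‖u_2‖ = 1.1435, so e_2 = (0.4036, 0.2691, -0.8745).
r_{23} = e_2·c_3 = -3.8342.

r_{23} = -3.8342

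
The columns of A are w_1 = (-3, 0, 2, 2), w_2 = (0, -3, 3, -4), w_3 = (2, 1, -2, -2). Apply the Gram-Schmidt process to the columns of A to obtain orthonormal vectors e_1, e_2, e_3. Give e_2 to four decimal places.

e_2 = (-0.0607, -0.5163, 0.5568, -0.6479)

w_1 = (-3, 0, 2, 2); ‖w_1‖ = 4.1231, so e_1 = (-0.7276, 0.0000, 0.4851, 0.4851).
e_1·w_2 = (-0.7276)·0 + 0.0000·(-3) + 0.4851·3 + 0.4851·(-4) = -0.4851.
u_2 = w_2 + 0.4851·e_1 = (-0.3529, -3.0000, 3.2353, -3.7647).
‖u_2‖ = 5.8107, so e_2 = (-0.0607, -0.5163, 0.5568, -0.6479).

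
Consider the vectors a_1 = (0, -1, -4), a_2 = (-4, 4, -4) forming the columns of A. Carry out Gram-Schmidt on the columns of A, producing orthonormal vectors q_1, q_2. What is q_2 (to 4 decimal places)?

a_1 = (0, -1, -4); ‖a_1‖ = 4.1231, so q_1 = (0.0000, -0.2425, -0.9701).
q_1·a_2 = 0.0000·(-4) + (-0.2425)·4 + (-0.9701)·(-4) = 2.9104.
u_2 = a_2 − 2.9104·q_1 = (-4.0000, 4.7059, -1.1765).
‖u_2‖ = 6.2872, so q_2 = (-0.6362, 0.7485, -0.1871).

q_2 = (-0.6362, 0.7485, -0.1871)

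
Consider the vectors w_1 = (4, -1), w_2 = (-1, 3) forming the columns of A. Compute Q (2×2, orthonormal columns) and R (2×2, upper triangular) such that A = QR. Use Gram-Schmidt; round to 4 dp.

Q = [[0.9701, 0.2425], [-0.2425, 0.9701]], R = [[4.1231, -1.6977], [0.0000, 2.6679]]

w_1 = (4, -1); ‖w_1‖ = 4.1231, so e_1 = (0.9701, -0.2425).
e_1·w_2 = 0.9701·(-1) + (-0.2425)·3 = -1.6977.
u_2 = w_2 + 1.6977·e_1 = (0.6471, 2.5882).
‖u_2‖ = 2.6679, so e_2 = (0.2425, 0.9701).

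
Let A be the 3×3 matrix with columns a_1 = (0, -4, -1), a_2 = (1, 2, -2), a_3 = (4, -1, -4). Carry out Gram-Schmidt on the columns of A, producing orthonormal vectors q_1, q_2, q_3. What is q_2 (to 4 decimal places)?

a_1 = (0, -4, -1); ‖a_1‖ = 4.1231, so q_1 = (0.0000, -0.9701, -0.2425).
q_1·a_2 = 0.0000·1 + (-0.9701)·2 + (-0.2425)·(-2) = -1.4552.
u_2 = a_2 + 1.4552·q_1 = (1.0000, 0.5882, -2.3529).
‖u_2‖ = 2.6234, so q_2 = (0.3812, 0.2242, -0.8969).

q_2 = (0.3812, 0.2242, -0.8969)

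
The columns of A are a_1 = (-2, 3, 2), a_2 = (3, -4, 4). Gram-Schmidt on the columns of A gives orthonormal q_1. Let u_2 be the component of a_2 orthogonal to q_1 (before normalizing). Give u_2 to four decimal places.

u_2 = (1.8235, -2.2353, 5.1765)

a_1 = (-2, 3, 2); ‖a_1‖ = 4.1231, so q_1 = (-0.4851, 0.7276, 0.4851).
q_1·a_2 = (-0.4851)·3 + 0.7276·(-4) + 0.4851·4 = -2.4254.
u_2 = a_2 + 2.4254·q_1 = (1.8235, -2.2353, 5.1765).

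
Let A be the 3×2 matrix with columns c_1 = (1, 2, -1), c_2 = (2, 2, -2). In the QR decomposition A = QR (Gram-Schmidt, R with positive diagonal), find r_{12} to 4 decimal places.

c_1 = (1, 2, -1); ‖c_1‖ = 2.4495, so e_1 = (0.4082, 0.8165, -0.4082).
r_{12} = e_1·c_2 = 3.2660.

r_{12} = 3.2660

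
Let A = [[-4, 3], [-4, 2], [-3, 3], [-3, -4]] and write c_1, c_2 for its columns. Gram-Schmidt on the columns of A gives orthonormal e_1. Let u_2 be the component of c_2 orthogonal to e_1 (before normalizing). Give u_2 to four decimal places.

u_2 = (1.6400, 0.6400, 1.9800, -5.0200)

c_1 = (-4, -4, -3, -3); ‖c_1‖ = 7.0711, so e_1 = (-0.5657, -0.5657, -0.4243, -0.4243).
e_1·c_2 = (-0.5657)·3 + (-0.5657)·2 + (-0.4243)·3 + (-0.4243)·(-4) = -2.4042.
u_2 = c_2 + 2.4042·e_1 = (1.6400, 0.6400, 1.9800, -5.0200).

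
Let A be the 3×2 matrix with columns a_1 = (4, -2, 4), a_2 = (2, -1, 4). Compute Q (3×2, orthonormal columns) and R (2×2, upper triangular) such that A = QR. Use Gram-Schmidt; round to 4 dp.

e_1 = a_1/‖a_1‖ = (4, -2, 4)/6.0000 = (0.6667, -0.3333, 0.6667).
r_{12} = e_1·a_2 = 4.3333.
u_2 = a_2 − 4.3333·e_1 = (-0.8889, 0.4444, 1.1111).
‖u_2‖ = 1.4907, so e_2 = (-0.5963, 0.2981, 0.7454).

Q = [[0.6667, -0.5963], [-0.3333, 0.2981], [0.6667, 0.7454]], R = [[6.0000, 4.3333], [0.0000, 1.4907]]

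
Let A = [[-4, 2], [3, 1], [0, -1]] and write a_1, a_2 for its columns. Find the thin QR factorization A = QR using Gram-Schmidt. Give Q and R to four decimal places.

Q = [[-0.8000, 0.5367], [0.6000, 0.7155], [0.0000, -0.4472]], R = [[5.0000, -1.0000], [0.0000, 2.2361]]

q_1 = a_1/‖a_1‖ = (-4, 3, 0)/5.0000 = (-0.8000, 0.6000, 0.0000).
r_{12} = q_1·a_2 = -1.0000.
u_2 = a_2 + 1.0000·q_1 = (1.2000, 1.6000, -1.0000).
‖u_2‖ = 2.2361, so q_2 = (0.5367, 0.7155, -0.4472).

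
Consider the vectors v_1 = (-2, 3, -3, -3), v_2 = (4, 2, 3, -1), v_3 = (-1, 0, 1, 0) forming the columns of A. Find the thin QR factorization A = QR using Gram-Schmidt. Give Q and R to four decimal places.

Q = [[-0.3592, 0.6591, -0.6565], [0.5388, 0.5249, 0.1604], [-0.5388, 0.4211, 0.7259], [-0.5388, -0.3357, -0.1278]], R = [[5.5678, -1.4368, -0.1796], [0.0000, 5.2854, -0.2380], [0.0000, 0.0000, 1.3824]]

e_1 = v_1/‖v_1‖ = (-2, 3, -3, -3)/5.5678 = (-0.3592, 0.5388, -0.5388, -0.5388).
r_{12} = e_1·v_2 = -1.4368.
u_2 = v_2 + 1.4368·e_1 = (3.4839, 2.7742, 2.2258, -1.7742).
‖u_2‖ = 5.2854, so e_2 = (0.6591, 0.5249, 0.4211, -0.3357).
r_{13} = e_1·v_3 = -0.1796; r_{23} = e_2·v_3 = -0.2380.
u_3 = v_3 + 0.1796·e_1 + 0.2380·e_2 = (-0.9076, 0.2217, 1.0035, -0.1767).
‖u_3‖ = 1.3824, so e_3 = (-0.6565, 0.1604, 0.7259, -0.1278).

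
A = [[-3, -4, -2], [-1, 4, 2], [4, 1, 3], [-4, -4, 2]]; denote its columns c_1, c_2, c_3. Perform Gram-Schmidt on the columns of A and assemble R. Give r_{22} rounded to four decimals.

r_{22} = 5.5076

q_1 = c_1/‖c_1‖ = (-3, -1, 4, -4)/6.4807 = (-0.4629, -0.1543, 0.6172, -0.6172).
r_{12} = q_1·c_2 = 4.3205.
u_2 = c_2 − 4.3205·q_1 = (-2.0000, 4.6667, -1.6667, -1.3333).
r_{22} = ‖u_2‖ = 5.5076.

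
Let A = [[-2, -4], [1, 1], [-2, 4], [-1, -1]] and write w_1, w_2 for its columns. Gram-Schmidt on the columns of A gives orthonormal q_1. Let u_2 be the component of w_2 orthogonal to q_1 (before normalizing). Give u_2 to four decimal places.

u_2 = (-3.6000, 0.8000, 4.4000, -0.8000)

q_1 = w_1/‖w_1‖ = (-2, 1, -2, -1)/3.1623 = (-0.6325, 0.3162, -0.6325, -0.3162).
r_{12} = q_1·w_2 = 0.6325.
u_2 = w_2 − 0.6325·q_1 = (-3.6000, 0.8000, 4.4000, -0.8000).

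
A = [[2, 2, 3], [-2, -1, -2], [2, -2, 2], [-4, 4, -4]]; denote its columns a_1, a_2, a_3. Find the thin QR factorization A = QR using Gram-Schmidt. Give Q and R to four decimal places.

Q = [[0.3780, 0.7071, 0.5976], [-0.3780, -0.4714, 0.7968], [0.3780, -0.2357, 0.0398], [-0.7559, 0.4714, -0.0797]], R = [[5.2915, -2.6458, 5.6695], [0.0000, 4.2426, 0.7071], [0.0000, 0.0000, 0.5976]]

a_1 = (2, -2, 2, -4); ‖a_1‖ = 5.2915, so q_1 = (0.3780, -0.3780, 0.3780, -0.7559).
q_1·a_2 = 0.3780·2 + (-0.3780)·(-1) + 0.3780·(-2) + (-0.7559)·4 = -2.6458.
u_2 = a_2 + 2.6458·q_1 = (3.0000, -2.0000, -1.0000, 2.0000).
‖u_2‖ = 4.2426, so q_2 = (0.7071, -0.4714, -0.2357, 0.4714).
q_1·a_3 = 0.3780·3 + (-0.3780)·(-2) + 0.3780·2 + (-0.7559)·(-4) = 5.6695; q_2·a_3 = 0.7071·3 + (-0.4714)·(-2) + (-0.2357)·2 + 0.4714·(-4) = 0.7071.
u_3 = a_3 − 5.6695·q_1 − 0.7071·q_2 = (0.3571, 0.4762, 0.0238, -0.0476).
‖u_3‖ = 0.5976, so q_3 = (0.5976, 0.7968, 0.0398, -0.0797).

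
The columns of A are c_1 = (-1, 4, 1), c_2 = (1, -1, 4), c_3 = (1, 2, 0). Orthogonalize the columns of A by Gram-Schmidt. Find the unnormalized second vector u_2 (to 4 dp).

u_2 = (0.9444, -0.7778, 4.0556)

c_1 = (-1, 4, 1); ‖c_1‖ = 4.2426, so q_1 = (-0.2357, 0.9428, 0.2357).
q_1·c_2 = (-0.2357)·1 + 0.9428·(-1) + 0.2357·4 = -0.2357.
u_2 = c_2 + 0.2357·q_1 = (0.9444, -0.7778, 4.0556).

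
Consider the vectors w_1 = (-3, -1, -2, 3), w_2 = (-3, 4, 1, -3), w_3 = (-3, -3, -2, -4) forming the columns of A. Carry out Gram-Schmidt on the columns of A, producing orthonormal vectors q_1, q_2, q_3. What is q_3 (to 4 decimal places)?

w_1 = (-3, -1, -2, 3); ‖w_1‖ = 4.7958, so q_1 = (-0.6255, -0.2085, -0.4170, 0.6255).
q_1·w_2 = (-0.6255)·(-3) + (-0.2085)·4 + (-0.4170)·1 + 0.6255·(-3) = -1.2511.
u_2 = w_2 + 1.2511·q_1 = (-3.7826, 3.7391, 0.4783, -2.2174).
‖u_2‖ = 5.7823, so q_2 = (-0.6542, 0.6467, 0.0827, -0.3835).
q_1·w_3 = (-0.6255)·(-3) + (-0.2085)·(-3) + (-0.4170)·(-2) + 0.6255·(-4) = 0.8341; q_2·w_3 = (-0.6542)·(-3) + 0.6467·(-3) + 0.0827·(-2) + (-0.3835)·(-4) = 1.3911.
u_3 = w_3 − 0.8341·q_1 − 1.3911·q_2 = (-1.5683, -3.7256, -1.7672, -3.9883).
‖u_3‖ = 5.9472, so q_3 = (-0.2637, -0.6264, -0.2972, -0.6706).

q_3 = (-0.2637, -0.6264, -0.2972, -0.6706)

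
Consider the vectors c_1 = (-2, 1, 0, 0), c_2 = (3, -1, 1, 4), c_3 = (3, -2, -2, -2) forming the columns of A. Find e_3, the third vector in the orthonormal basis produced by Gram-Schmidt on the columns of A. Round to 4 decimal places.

c_1 = (-2, 1, 0, 0); ‖c_1‖ = 2.2361, so e_1 = (-0.8944, 0.4472, 0.0000, 0.0000).
e_1·c_2 = (-0.8944)·3 + 0.4472·(-1) + 0.0000·1 + 0.0000·4 = -3.1305.
u_2 = c_2 + 3.1305·e_1 = (0.2000, 0.4000, 1.0000, 4.0000).
‖u_2‖ = 4.1473, so e_2 = (0.0482, 0.0964, 0.2411, 0.9645).
e_1·c_3 = (-0.8944)·3 + 0.4472·(-2) + 0.0000·(-2) + 0.0000·(-2) = -3.5777; e_2·c_3 = 0.0482·3 + 0.0964·(-2) + 0.2411·(-2) + 0.9645·(-2) = -2.4594.
u_3 = c_3 + 3.5777·e_1 + 2.4594·e_2 = (-0.0814, -0.1628, -1.4070, 0.3721).
‖u_3‖ = 1.4667, so e_3 = (-0.0555, -0.1110, -0.9593, 0.2537).

e_3 = (-0.0555, -0.1110, -0.9593, 0.2537)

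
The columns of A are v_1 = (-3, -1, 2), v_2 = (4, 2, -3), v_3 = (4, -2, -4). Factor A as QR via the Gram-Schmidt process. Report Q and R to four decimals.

v_1 = (-3, -1, 2); ‖v_1‖ = 3.7417, so q_1 = (-0.8018, -0.2673, 0.5345).
q_1·v_2 = (-0.8018)·4 + (-0.2673)·2 + 0.5345·(-3) = -5.3452.
u_2 = v_2 + 5.3452·q_1 = (-0.2857, 0.5714, -0.1429).
‖u_2‖ = 0.6547, so q_2 = (-0.4364, 0.8729, -0.2182).
q_1·v_3 = (-0.8018)·4 + (-0.2673)·(-2) + 0.5345·(-4) = -4.8107; q_2·v_3 = (-0.4364)·4 + 0.8729·(-2) + (-0.2182)·(-4) = -2.6186.
u_3 = v_3 + 4.8107·q_1 + 2.6186·q_2 = (-1.0000, -1.0000, -2.0000).
‖u_3‖ = 2.4495, so q_3 = (-0.4082, -0.4082, -0.8165).

Q = [[-0.8018, -0.4364, -0.4082], [-0.2673, 0.8729, -0.4082], [0.5345, -0.2182, -0.8165]], R = [[3.7417, -5.3452, -4.8107], [0.0000, 0.6547, -2.6186], [0.0000, 0.0000, 2.4495]]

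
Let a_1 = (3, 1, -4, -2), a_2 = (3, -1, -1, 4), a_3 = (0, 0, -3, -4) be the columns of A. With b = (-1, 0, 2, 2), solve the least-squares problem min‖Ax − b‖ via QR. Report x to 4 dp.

x = (-0.2011, -0.0684, -0.4347)

e_1 = a_1/‖a_1‖ = (3, 1, -4, -2)/5.4772 = (0.5477, 0.1826, -0.7303, -0.3651).
r_{12} = e_1·a_2 = 0.7303.
u_2 = a_2 − 0.7303·e_1 = (2.6000, -1.1333, -0.4667, 4.2667).
‖u_2‖ = 5.1446, so e_2 = (0.5054, -0.2203, -0.0907, 0.8294).
r_{13} = e_1·a_3 = 3.6515; r_{23} = e_2·a_3 = -3.0453.
u_3 = a_3 − 3.6515·e_1 + 3.0453·e_2 = (-0.4610, -1.3375, -0.6096, -0.1411).
‖u_3‖ = 1.5469, so e_3 = (-0.2980, -0.8646, -0.3941, -0.0912).
Qᵀb = (-2.7386, 0.9719, -0.6725).
Back-substitute: x_3 = -0.6725/1.5469 = -0.4347.
x_2 = (0.9719 + 3.0453·(-0.4347))/5.1446 = -0.0684.
x_1 = (-2.7386 − 0.7303·(-0.0684) − 3.6515·(-0.4347))/5.4772 = -0.2011.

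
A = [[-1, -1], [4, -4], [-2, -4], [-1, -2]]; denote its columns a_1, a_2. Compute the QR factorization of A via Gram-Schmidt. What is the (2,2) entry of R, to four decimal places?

a_1 = (-1, 4, -2, -1); ‖a_1‖ = 4.6904, so e_1 = (-0.2132, 0.8528, -0.4264, -0.2132).
e_1·a_2 = (-0.2132)·(-1) + 0.8528·(-4) + (-0.4264)·(-4) + (-0.2132)·(-2) = -1.0660.
u_2 = a_2 + 1.0660·e_1 = (-1.2273, -3.0909, -4.4545, -2.2273).
r_{22} = ‖u_2‖ = 5.9886.

r_{22} = 5.9886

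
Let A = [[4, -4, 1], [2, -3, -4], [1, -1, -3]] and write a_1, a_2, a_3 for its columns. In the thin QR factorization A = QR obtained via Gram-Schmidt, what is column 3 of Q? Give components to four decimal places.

e_3 = (0.2425, 0.0000, -0.9701)

a_1 = (4, 2, 1); ‖a_1‖ = 4.5826, so e_1 = (0.8729, 0.4364, 0.2182).
e_1·a_2 = 0.8729·(-4) + 0.4364·(-3) + 0.2182·(-1) = -5.0190.
u_2 = a_2 + 5.0190·e_1 = (0.3810, -0.8095, 0.0952).
‖u_2‖ = 0.8997, so e_2 = (0.4234, -0.8997, 0.1059).
e_1·a_3 = 0.8729·1 + 0.4364·(-4) + 0.2182·(-3) = -1.5275; e_2·a_3 = 0.4234·1 + (-0.8997)·(-4) + 0.1059·(-3) = 3.7048.
u_3 = a_3 + 1.5275·e_1 − 3.7048·e_2 = (0.7647, 0.0000, -3.0588).
‖u_3‖ = 3.1530, so e_3 = (0.2425, 0.0000, -0.9701).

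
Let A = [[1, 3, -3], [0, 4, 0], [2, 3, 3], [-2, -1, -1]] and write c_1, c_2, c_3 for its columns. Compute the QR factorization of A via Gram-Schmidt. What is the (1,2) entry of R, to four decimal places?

c_1 = (1, 0, 2, -2); ‖c_1‖ = 3.0000, so e_1 = (0.3333, 0.0000, 0.6667, -0.6667).
r_{12} = e_1·c_2 = 3.6667.

r_{12} = 3.6667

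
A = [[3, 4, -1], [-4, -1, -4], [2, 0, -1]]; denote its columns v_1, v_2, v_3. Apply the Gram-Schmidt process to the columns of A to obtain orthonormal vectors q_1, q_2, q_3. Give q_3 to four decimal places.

q_1 = v_1/‖v_1‖ = (3, -4, 2)/5.3852 = (0.5571, -0.7428, 0.3714).
r_{12} = q_1·v_2 = 2.9711.
u_2 = v_2 − 2.9711·q_1 = (2.3448, 1.2069, -1.1034).
‖u_2‖ = 2.8587, so q_2 = (0.8202, 0.4222, -0.3860).
r_{13} = q_1·v_3 = 2.0426; r_{23} = q_2·v_3 = -2.1229.
u_3 = v_3 − 2.0426·q_1 + 2.1229·q_2 = (-0.3966, -1.5865, -2.5781).
‖u_3‖ = 3.0530, so q_3 = (-0.1299, -0.5197, -0.8444).

q_3 = (-0.1299, -0.5197, -0.8444)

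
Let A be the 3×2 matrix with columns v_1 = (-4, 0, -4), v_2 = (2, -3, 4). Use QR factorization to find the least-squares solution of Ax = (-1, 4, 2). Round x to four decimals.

v_1 = (-4, 0, -4); ‖v_1‖ = 5.6569, so e_1 = (-0.7071, 0.0000, -0.7071).
e_1·v_2 = (-0.7071)·2 + 0.0000·(-3) + (-0.7071)·4 = -4.2426.
u_2 = v_2 + 4.2426·e_1 = (-1.0000, -3.0000, 1.0000).
‖u_2‖ = 3.3166, so e_2 = (-0.3015, -0.9045, 0.3015).
Qᵀb = (-0.7071, -2.7136).
Back-substitute: x_2 = -2.7136/3.3166 = -0.8182.
x_1 = (-0.7071 + 4.2426·(-0.8182))/5.6569 = -0.7386.

x = (-0.7386, -0.8182)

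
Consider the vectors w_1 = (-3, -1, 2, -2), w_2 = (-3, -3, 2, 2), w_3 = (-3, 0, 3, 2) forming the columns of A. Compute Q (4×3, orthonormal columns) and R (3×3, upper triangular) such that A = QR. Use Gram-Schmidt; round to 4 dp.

w_1 = (-3, -1, 2, -2); ‖w_1‖ = 4.2426, so q_1 = (-0.7071, -0.2357, 0.4714, -0.4714).
q_1·w_2 = (-0.7071)·(-3) + (-0.2357)·(-3) + 0.4714·2 + (-0.4714)·2 = 2.8284.
u_2 = w_2 − 2.8284·q_1 = (-1.0000, -2.3333, 0.6667, 3.3333).
‖u_2‖ = 4.2426, so q_2 = (-0.2357, -0.5500, 0.1571, 0.7857).
q_1·w_3 = (-0.7071)·(-3) + (-0.2357)·0 + 0.4714·3 + (-0.4714)·2 = 2.5927; q_2·w_3 = (-0.2357)·(-3) + (-0.5500)·0 + 0.1571·3 + 0.7857·2 = 2.7499.
u_3 = w_3 − 2.5927·q_1 − 2.7499·q_2 = (-0.5185, 2.1235, 1.3457, 1.0617).
‖u_3‖ = 2.7778, so q_3 = (-0.1867, 0.7644, 0.4844, 0.3822).

Q = [[-0.7071, -0.2357, -0.1867], [-0.2357, -0.5500, 0.7644], [0.4714, 0.1571, 0.4844], [-0.4714, 0.7857, 0.3822]], R = [[4.2426, 2.8284, 2.5927], [0.0000, 4.2426, 2.7499], [0.0000, 0.0000, 2.7778]]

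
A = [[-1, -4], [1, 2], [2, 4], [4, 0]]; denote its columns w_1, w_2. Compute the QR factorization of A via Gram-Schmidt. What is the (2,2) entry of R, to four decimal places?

e_1 = w_1/‖w_1‖ = (-1, 1, 2, 4)/4.6904 = (-0.2132, 0.2132, 0.4264, 0.8528).
r_{12} = e_1·w_2 = 2.9848.
u_2 = w_2 − 2.9848·e_1 = (-3.3636, 1.3636, 2.7273, -2.5455).
r_{22} = ‖u_2‖ = 5.2049.

r_{22} = 5.2049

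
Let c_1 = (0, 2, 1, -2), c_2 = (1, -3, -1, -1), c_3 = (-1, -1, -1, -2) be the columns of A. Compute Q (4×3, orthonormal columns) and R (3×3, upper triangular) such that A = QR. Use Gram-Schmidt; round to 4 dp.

q_1 = c_1/‖c_1‖ = (0, 2, 1, -2)/3.0000 = (0.0000, 0.6667, 0.3333, -0.6667).
r_{12} = q_1·c_2 = -1.6667.
u_2 = c_2 + 1.6667·q_1 = (1.0000, -1.8889, -0.4444, -2.1111).
‖u_2‖ = 3.0368, so q_2 = (0.3293, -0.6220, -0.1464, -0.6952).
r_{13} = q_1·c_3 = 0.3333; r_{23} = q_2·c_3 = 1.8294.
u_3 = c_3 − 0.3333·q_1 − 1.8294·q_2 = (-1.6024, -0.0843, -0.8434, -0.5060).
‖u_3‖ = 1.8821, so q_3 = (-0.8514, -0.0448, -0.4481, -0.2689).

Q = [[0.0000, 0.3293, -0.8514], [0.6667, -0.6220, -0.0448], [0.3333, -0.1464, -0.4481], [-0.6667, -0.6952, -0.2689]], R = [[3.0000, -1.6667, 0.3333], [0.0000, 3.0368, 1.8294], [0.0000, 0.0000, 1.8821]]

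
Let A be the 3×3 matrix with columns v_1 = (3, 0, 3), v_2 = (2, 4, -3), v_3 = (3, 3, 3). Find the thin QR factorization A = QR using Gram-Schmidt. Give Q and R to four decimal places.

v_1 = (3, 0, 3); ‖v_1‖ = 4.2426, so q_1 = (0.7071, 0.0000, 0.7071).
q_1·v_2 = 0.7071·2 + 0.0000·4 + 0.7071·(-3) = -0.7071.
u_2 = v_2 + 0.7071·q_1 = (2.5000, 4.0000, -2.5000).
‖u_2‖ = 5.3385, so q_2 = (0.4683, 0.7493, -0.4683).
q_1·v_3 = 0.7071·3 + 0.0000·3 + 0.7071·3 = 4.2426; q_2·v_3 = 0.4683·3 + 0.7493·3 + (-0.4683)·3 = 2.2478.
u_3 = v_3 − 4.2426·q_1 − 2.2478·q_2 = (-1.0526, 1.3158, 1.0526).
‖u_3‖ = 1.9868, so q_3 = (-0.5298, 0.6623, 0.5298).

Q = [[0.7071, 0.4683, -0.5298], [0.0000, 0.7493, 0.6623], [0.7071, -0.4683, 0.5298]], R = [[4.2426, -0.7071, 4.2426], [0.0000, 5.3385, 2.2478], [0.0000, 0.0000, 1.9868]]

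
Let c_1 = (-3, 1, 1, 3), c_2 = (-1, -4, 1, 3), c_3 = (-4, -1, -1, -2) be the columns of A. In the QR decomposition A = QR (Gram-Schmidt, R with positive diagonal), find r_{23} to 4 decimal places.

e_1 = c_1/‖c_1‖ = (-3, 1, 1, 3)/4.4721 = (-0.6708, 0.2236, 0.2236, 0.6708).
r_{12} = e_1·c_2 = 2.0125.
u_2 = c_2 − 2.0125·e_1 = (0.3500, -4.4500, 0.5500, 1.6500).
‖u_2‖ = 4.7906, so e_2 = (0.0731, -0.9289, 0.1148, 0.3444).
r_{23} = e_2·c_3 = -0.1670.

r_{23} = -0.1670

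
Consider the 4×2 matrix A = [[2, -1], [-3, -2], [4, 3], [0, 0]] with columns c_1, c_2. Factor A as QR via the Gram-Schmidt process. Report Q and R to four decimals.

Q = [[0.3714, -0.9249], [-0.5571, -0.1516], [0.7428, 0.3487], [0.0000, 0.0000]], R = [[5.3852, 2.9711], [0.0000, 2.2743]]

q_1 = c_1/‖c_1‖ = (2, -3, 4, 0)/5.3852 = (0.3714, -0.5571, 0.7428, 0.0000).
r_{12} = q_1·c_2 = 2.9711.
u_2 = c_2 − 2.9711·q_1 = (-2.1034, -0.3448, 0.7931, 0.0000).
‖u_2‖ = 2.2743, so q_2 = (-0.9249, -0.1516, 0.3487, 0.0000).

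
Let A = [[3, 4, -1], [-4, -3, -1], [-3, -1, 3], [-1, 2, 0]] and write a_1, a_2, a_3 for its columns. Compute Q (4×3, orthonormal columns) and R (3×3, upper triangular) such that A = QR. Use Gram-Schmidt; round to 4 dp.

a_1 = (3, -4, -3, -1); ‖a_1‖ = 5.9161, so e_1 = (0.5071, -0.6761, -0.5071, -0.1690).
e_1·a_2 = 0.5071·4 + (-0.6761)·(-3) + (-0.5071)·(-1) + (-0.1690)·2 = 4.2258.
u_2 = a_2 − 4.2258·e_1 = (1.8571, -0.1429, 1.1429, 2.7143).
‖u_2‖ = 3.4847, so e_2 = (0.5329, -0.0410, 0.3280, 0.7789).
e_1·a_3 = 0.5071·(-1) + (-0.6761)·(-1) + (-0.5071)·3 + (-0.1690)·0 = -1.3522; e_2·a_3 = 0.5329·(-1) + (-0.0410)·(-1) + 0.3280·3 + 0.7789·0 = 0.4920.
u_3 = a_3 + 1.3522·e_1 − 0.4920·e_2 = (-0.5765, -1.8941, 2.1529, -0.6118).
‖u_3‖ = 2.9882, so e_3 = (-0.1929, -0.6339, 0.7205, -0.2047).

Q = [[0.5071, 0.5329, -0.1929], [-0.6761, -0.0410, -0.6339], [-0.5071, 0.3280, 0.7205], [-0.1690, 0.7789, -0.2047]], R = [[5.9161, 4.2258, -1.3522], [0.0000, 3.4847, 0.4920], [0.0000, 0.0000, 2.9882]]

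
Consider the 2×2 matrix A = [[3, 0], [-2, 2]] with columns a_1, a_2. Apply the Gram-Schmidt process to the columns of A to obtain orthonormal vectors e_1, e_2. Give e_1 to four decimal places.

e_1 = a_1/‖a_1‖ = (3, -2)/3.6056 = (0.8321, -0.5547).

e_1 = (0.8321, -0.5547)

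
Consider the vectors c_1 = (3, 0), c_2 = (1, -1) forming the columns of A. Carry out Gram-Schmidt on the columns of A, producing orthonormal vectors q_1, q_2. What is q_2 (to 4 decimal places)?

c_1 = (3, 0); ‖c_1‖ = 3.0000, so q_1 = (1.0000, 0.0000).
q_1·c_2 = 1.0000·1 + 0.0000·(-1) = 1.0000.
u_2 = c_2 − 1.0000·q_1 = (0.0000, -1.0000).
‖u_2‖ = 1.0000, so q_2 = (0.0000, -1.0000).

q_2 = (0.0000, -1.0000)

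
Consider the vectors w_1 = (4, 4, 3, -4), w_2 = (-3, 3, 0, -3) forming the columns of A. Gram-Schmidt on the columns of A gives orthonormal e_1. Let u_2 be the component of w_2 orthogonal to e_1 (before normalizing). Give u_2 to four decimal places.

w_1 = (4, 4, 3, -4); ‖w_1‖ = 7.5498, so e_1 = (0.5298, 0.5298, 0.3974, -0.5298).
e_1·w_2 = 0.5298·(-3) + 0.5298·3 + 0.3974·0 + (-0.5298)·(-3) = 1.5894.
u_2 = w_2 − 1.5894·e_1 = (-3.8421, 2.1579, -0.6316, -2.1579).

u_2 = (-3.8421, 2.1579, -0.6316, -2.1579)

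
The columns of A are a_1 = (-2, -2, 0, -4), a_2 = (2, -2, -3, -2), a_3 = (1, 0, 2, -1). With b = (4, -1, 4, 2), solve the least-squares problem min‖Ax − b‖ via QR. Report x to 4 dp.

a_1 = (-2, -2, 0, -4); ‖a_1‖ = 4.8990, so e_1 = (-0.4082, -0.4082, 0.0000, -0.8165).
e_1·a_2 = (-0.4082)·2 + (-0.4082)·(-2) + 0.0000·(-3) + (-0.8165)·(-2) = 1.6330.
u_2 = a_2 − 1.6330·e_1 = (2.6667, -1.3333, -3.0000, -0.6667).
‖u_2‖ = 4.2817, so e_2 = (0.6228, -0.3114, -0.7006, -0.1557).
e_1·a_3 = (-0.4082)·1 + (-0.4082)·0 + 0.0000·2 + (-0.8165)·(-1) = 0.4082; e_2·a_3 = 0.6228·1 + (-0.3114)·0 + (-0.7006)·2 + (-0.1557)·(-1) = -0.6228.
u_3 = a_3 − 0.4082·e_1 + 0.6228·e_2 = (1.5545, -0.0273, 1.5636, -0.7636).
‖u_3‖ = 2.3335, so e_3 = (0.6662, -0.0117, 0.6701, -0.3272).
Qᵀb = (-2.8577, -0.3114, 4.7022).
Back-substitute: x_3 = 4.7022/2.3335 = 2.0150.
x_2 = (-0.3114 + 0.6228·2.0150)/4.2817 = 0.2204.
x_1 = (-2.8577 − 1.6330·0.2204 − 0.4082·2.0150)/4.8990 = -0.8247.

x = (-0.8247, 0.2204, 2.0150)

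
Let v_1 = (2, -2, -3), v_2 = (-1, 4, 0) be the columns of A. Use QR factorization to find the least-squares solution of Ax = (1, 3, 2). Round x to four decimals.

x = (-0.3175, 0.4603)

e_1 = v_1/‖v_1‖ = (2, -2, -3)/4.1231 = (0.4851, -0.4851, -0.7276).
r_{12} = e_1·v_2 = -2.4254.
u_2 = v_2 + 2.4254·e_1 = (0.1765, 2.8235, -1.7647).
‖u_2‖ = 3.3343, so e_2 = (0.0529, 0.8468, -0.5293).
Qᵀb = (-2.4254, 1.5348).
Back-substitute: x_2 = 1.5348/3.3343 = 0.4603.
x_1 = (-2.4254 + 2.4254·0.4603)/4.1231 = -0.3175.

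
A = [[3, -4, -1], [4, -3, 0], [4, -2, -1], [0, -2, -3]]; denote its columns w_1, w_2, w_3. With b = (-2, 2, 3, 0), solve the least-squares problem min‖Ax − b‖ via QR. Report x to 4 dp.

w_1 = (3, 4, 4, 0); ‖w_1‖ = 6.4031, so e_1 = (0.4685, 0.6247, 0.6247, 0.0000).
e_1·w_2 = 0.4685·(-4) + 0.6247·(-3) + 0.6247·(-2) + 0.0000·(-2) = -4.9976.
u_2 = w_2 + 4.9976·e_1 = (-1.6585, 0.1220, 1.1220, -2.0000).
‖u_2‖ = 2.8327, so e_2 = (-0.5855, 0.0431, 0.3961, -0.7060).
e_1·w_3 = 0.4685·(-1) + 0.6247·0 + 0.6247·(-1) + 0.0000·(-3) = -1.0932; e_2·w_3 = (-0.5855)·(-1) + 0.0431·0 + 0.3961·(-1) + (-0.7060)·(-3) = 2.3075.
u_3 = w_3 + 1.0932·e_1 − 2.3075·e_2 = (0.8632, 0.5836, -1.2310, -1.3708).
‖u_3‖ = 2.1167, so e_3 = (0.4078, 0.2757, -0.5816, -0.6476).
Qᵀb = (2.1864, 2.4453, -2.0090).
Back-substitute: x_3 = -2.0090/2.1167 = -0.9491.
x_2 = (2.4453 − 2.3075·(-0.9491))/2.8327 = 1.6364.
x_1 = (2.1864 + 4.9976·1.6364 + 1.0932·(-0.9491))/6.4031 = 1.4566.

x = (1.4566, 1.6364, -0.9491)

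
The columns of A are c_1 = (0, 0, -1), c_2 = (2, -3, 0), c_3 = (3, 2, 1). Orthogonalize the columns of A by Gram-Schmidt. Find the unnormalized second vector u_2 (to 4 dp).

q_1 = c_1/‖c_1‖ = (0, 0, -1)/1.0000 = (0.0000, 0.0000, -1.0000).
r_{12} = q_1·c_2 = 0.0000.
u_2 = c_2 + 0.0000·q_1 = (2.0000, -3.0000, 0.0000).

u_2 = (2.0000, -3.0000, 0.0000)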